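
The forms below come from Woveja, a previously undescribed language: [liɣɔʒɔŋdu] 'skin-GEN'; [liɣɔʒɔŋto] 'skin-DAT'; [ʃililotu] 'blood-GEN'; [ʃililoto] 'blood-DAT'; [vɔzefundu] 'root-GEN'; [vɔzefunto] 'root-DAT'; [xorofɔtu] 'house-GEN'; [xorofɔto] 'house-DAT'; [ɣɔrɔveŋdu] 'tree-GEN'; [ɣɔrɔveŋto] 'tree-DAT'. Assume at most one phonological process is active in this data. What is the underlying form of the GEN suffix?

/-du/

The GEN morpheme has two allomorphs, [-du] and [-tu].
The DAT suffix, which begins with [t], is invariant after every stem; so [t] is not altered by any rule here.
So the underlying form is /-du/, and voiced stops become voiceless after a vowel.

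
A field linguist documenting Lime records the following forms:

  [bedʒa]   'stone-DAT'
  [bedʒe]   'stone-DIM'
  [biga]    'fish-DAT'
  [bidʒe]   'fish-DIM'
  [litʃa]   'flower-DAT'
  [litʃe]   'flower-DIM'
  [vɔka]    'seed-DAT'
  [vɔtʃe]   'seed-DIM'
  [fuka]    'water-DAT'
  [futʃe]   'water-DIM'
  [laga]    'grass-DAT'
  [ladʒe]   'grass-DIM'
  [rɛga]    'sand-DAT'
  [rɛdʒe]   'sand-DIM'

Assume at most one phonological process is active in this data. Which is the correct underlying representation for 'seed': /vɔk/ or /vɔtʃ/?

/vɔk/

In [vɔka] and [vɔtʃe] the final segment of 'seed' alternates: [k] ~ [tʃ].
But 'flower' keeps [tʃ] in both environments ([litʃa], [litʃe]), so there is no rule changing /tʃ/ to [k] before the DAT suffix.
So /k/ is underlying, and a rule of palatalization before a front vowel — /k/ and /g/ become palato-alveolar [tʃ] and [dʒ] before a front vowel — gives [tʃ].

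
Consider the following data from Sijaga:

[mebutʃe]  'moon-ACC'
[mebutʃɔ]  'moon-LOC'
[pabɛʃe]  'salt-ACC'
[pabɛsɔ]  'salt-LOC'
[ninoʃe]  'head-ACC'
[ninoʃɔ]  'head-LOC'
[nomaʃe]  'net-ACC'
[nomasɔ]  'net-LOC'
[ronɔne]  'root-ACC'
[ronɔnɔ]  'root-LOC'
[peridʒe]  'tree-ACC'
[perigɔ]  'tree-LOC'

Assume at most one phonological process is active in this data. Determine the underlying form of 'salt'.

/pabɛs/

The root 'salt' surfaces as [pabɛʃe] and [pabɛsɔ], with a stem-final [ʃ] ~ [s] alternation.
If /ʃ/ were underlying and a rule turned it into [s] before the LOC suffix, 'head' would also alternate; but it has [ʃ] in both [ninoʃe] and [ninoʃɔ].
The alternation reflects palatalization before a front vowel: /g/ and /s/ become palato-alveolar [dʒ] and [ʃ] before a front vowel. /s/ is underlying.
The underlying form of 'salt' is therefore /pabɛs/.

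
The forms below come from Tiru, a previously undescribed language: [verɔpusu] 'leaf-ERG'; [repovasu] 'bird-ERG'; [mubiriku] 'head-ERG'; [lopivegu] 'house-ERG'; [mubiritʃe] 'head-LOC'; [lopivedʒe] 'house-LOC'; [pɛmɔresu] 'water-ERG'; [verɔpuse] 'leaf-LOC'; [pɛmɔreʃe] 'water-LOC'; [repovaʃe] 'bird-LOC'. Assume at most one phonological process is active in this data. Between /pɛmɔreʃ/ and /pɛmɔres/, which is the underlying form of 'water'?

'water' shows [ʃ] ~ [s] at the end of the stem ([pɛmɔreʃe] vs [pɛmɔresu]).
But 'leaf' keeps [s] in both environments ([verɔpuse], [verɔpusu]), so there is no rule changing /s/ to [ʃ] before the LOC suffix.
So /ʃ/ is underlying, and a rule of depalatalization — palato-alveolar /tʃ/, /dʒ/ and /ʃ/ become [k], [g] and [s] when no front vowel follows — gives [s].

/pɛmɔreʃ/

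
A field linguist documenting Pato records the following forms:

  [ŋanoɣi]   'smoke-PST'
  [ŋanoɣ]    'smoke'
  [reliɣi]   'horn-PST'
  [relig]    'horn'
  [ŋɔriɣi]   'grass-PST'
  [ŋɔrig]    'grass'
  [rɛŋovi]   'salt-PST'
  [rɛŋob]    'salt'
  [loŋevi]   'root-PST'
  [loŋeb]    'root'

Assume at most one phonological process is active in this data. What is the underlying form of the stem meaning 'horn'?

/relig/

'horn' shows [ɣ] ~ [g] at the end of the stem ([reliɣi] vs [relig]).
The stem 'smoke' ([ŋanoɣi], [ŋanoɣ]) shows [ɣ] unchanged in both environments, so [ɣ] cannot be basic with [g] derived in isolation.
The underlying segment must be /g/; voiced stops become fricatives between vowels, yielding [ɣ] there.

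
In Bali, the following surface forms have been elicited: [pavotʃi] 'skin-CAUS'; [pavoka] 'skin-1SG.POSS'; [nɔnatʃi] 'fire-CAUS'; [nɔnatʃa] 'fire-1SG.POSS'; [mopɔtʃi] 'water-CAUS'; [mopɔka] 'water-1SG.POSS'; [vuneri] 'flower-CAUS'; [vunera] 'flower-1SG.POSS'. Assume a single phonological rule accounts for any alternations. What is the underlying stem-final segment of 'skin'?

/k/

'skin' shows [tʃ] ~ [k] at the end of the stem ([pavotʃi] vs [pavoka]).
Compare 'fire', with invariant [tʃ] in [nɔnatʃi] and [nɔnatʃa]: an analysis with underlying /tʃ/ and a rule producing [k] before the 1SG.POSS suffix would wrongly predict alternation here too.
Therefore /k/ is basic and [tʃ] is derived by palatalization before a front vowel (/k/ becomes palato-alveolar [tʃ] before a front vowel).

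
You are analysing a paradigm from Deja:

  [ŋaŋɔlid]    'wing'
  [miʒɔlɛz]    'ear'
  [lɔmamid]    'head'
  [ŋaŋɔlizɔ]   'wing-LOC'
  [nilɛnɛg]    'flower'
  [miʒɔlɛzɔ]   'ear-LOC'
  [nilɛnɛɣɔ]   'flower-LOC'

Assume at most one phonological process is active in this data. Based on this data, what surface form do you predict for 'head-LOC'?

In [ŋaŋɔlizɔ] and [ŋaŋɔlid] the final segment of 'wing' alternates: [z] ~ [d].
Compare 'ear', with invariant [z] in [miʒɔlɛzɔ] and [miʒɔlɛz]: an analysis with underlying /z/ and a rule producing [d] in isolation would wrongly predict alternation here too.
The underlying segment must be /d/; voiced stops become fricatives between vowels, yielding [z] there.
From [lɔmamid] the stem 'head' is /lɔmamid/; between vowels this yields [lɔmamizɔ].

[lɔmamizɔ]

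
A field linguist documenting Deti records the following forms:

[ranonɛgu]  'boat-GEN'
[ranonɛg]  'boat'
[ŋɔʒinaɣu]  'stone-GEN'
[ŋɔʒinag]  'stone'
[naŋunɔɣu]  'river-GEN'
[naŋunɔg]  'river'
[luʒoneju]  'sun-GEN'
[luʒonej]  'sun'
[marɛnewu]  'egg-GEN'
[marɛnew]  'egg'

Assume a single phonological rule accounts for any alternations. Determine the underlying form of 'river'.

/naŋunɔɣ/

The stem for 'river' ends in [ɣ] in [naŋunɔɣu] but [g] in [naŋunɔg].
If /g/ were underlying and a rule turned it into [ɣ] before the GEN suffix, 'boat' would also alternate; but it has [g] in both [ranonɛgu] and [ranonɛg].
The alternation reflects word-final hardening: voiced fricatives become stops word-finally. /ɣ/ is underlying.
So 'river' = /naŋunɔɣ/.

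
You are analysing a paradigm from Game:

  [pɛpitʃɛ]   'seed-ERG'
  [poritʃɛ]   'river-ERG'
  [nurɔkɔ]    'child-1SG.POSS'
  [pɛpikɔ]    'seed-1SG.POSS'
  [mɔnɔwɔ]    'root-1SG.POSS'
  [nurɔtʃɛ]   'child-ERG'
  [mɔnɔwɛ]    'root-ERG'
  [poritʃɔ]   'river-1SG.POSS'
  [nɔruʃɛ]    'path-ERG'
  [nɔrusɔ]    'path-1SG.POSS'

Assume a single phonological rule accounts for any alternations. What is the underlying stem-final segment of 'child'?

In [nurɔtʃɛ] and [nurɔkɔ] the final segment of 'child' alternates: [tʃ] ~ [k].
The stem 'river' ([poritʃɛ], [poritʃɔ]) shows [tʃ] unchanged in both environments, so [tʃ] cannot be basic with [k] derived before the 1SG.POSS suffix.
The alternation reflects palatalization before a front vowel: /k/ and /s/ become palato-alveolar [tʃ] and [ʃ] before a front vowel. /k/ is underlying.

/k/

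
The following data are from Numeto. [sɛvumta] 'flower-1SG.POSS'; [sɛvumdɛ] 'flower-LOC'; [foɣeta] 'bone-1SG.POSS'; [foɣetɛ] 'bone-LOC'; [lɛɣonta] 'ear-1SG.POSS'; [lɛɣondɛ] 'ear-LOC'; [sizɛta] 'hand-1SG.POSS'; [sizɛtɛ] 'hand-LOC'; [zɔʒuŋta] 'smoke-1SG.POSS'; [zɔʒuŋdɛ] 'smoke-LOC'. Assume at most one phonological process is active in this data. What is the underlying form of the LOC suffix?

The LOC suffix surfaces as [-dɛ] and [-tɛ], depending on the final segment of the stem.
By contrast the 1SG.POSS suffix keeps its initial [t] throughout — that segment must be underlying.
So the underlying form is /-dɛ/, and voiced stops become voiceless after a vowel.

/-dɛ/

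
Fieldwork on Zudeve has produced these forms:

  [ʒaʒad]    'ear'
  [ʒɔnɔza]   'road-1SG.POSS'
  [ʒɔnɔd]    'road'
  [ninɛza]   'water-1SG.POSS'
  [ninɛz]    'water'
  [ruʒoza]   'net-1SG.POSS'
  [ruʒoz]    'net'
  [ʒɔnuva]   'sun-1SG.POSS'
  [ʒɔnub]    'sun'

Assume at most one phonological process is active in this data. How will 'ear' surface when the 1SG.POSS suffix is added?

The stem for 'road' ends in [z] in [ʒɔnɔza] but [d] in [ʒɔnɔd].
The stem 'net' ([ruʒoza], [ruʒoz]) shows [z] unchanged in both environments, so [z] cannot be basic with [d] derived in isolation.
Therefore /d/ is basic and [z] is derived by intervocalic spirantization (voiced stops become fricatives between vowels).
The one attested form of 'ear', [ʒaʒad], shows underlying /ʒaʒad/. Applying the same rule between vowels gives [ʒaʒaza].

[ʒaʒaza]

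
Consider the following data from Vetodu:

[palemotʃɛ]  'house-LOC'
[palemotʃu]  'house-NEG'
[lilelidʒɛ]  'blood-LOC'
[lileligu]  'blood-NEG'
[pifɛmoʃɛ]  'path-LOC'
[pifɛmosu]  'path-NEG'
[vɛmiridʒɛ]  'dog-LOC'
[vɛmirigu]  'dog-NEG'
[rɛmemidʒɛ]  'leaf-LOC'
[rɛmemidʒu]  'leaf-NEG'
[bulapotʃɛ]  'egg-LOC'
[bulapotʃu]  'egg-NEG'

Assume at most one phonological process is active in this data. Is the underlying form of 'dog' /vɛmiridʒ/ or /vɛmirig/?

/vɛmirig/

The stem for 'dog' ends in [dʒ] in [vɛmiridʒɛ] but [g] in [vɛmirigu].
But 'leaf' keeps [dʒ] in both environments ([rɛmemidʒɛ], [rɛmemidʒu]), so there is no rule changing /dʒ/ to [g] before the NEG suffix.
The alternation reflects palatalization before a front vowel: /g/ and /s/ become palato-alveolar [dʒ] and [ʃ] before a front vowel. /g/ is underlying.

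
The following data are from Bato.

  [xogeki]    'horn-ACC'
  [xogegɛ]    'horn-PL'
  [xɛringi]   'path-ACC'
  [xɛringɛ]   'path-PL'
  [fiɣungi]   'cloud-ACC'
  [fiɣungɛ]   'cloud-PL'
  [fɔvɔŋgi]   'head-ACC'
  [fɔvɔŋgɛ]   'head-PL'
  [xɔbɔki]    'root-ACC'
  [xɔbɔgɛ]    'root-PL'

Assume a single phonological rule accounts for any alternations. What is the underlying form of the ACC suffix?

/-ki/

The ACC morpheme has two allomorphs, [-gi] and [-ki].
By contrast the PL suffix keeps its initial [g] throughout — that segment must be underlying.
The ACC suffix is therefore /-ki/ underlyingly, with post-nasal voicing: voiceless stops become voiced after a nasal.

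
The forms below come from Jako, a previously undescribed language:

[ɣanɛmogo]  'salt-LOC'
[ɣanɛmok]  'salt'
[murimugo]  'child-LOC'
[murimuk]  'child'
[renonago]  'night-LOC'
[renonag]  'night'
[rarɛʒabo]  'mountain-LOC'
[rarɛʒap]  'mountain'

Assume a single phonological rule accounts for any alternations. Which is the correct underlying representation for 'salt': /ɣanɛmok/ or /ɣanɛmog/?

/ɣanɛmok/

The stem for 'salt' ends in [g] in [ɣanɛmogo] but [k] in [ɣanɛmok].
If /g/ were underlying and a rule turned it into [k] in isolation, 'night' would also alternate; but it has [g] in both [renonago] and [renonag].
Therefore /k/ is basic and [g] is derived by intervocalic voicing (voiceless stops become voiced between vowels).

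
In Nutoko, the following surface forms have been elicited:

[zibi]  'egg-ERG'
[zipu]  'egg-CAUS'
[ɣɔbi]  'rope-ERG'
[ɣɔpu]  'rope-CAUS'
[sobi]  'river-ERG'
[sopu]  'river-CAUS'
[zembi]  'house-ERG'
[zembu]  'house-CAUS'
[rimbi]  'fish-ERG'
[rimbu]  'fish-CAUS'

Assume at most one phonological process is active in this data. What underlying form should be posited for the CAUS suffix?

The CAUS morpheme has two allomorphs, [-bu] and [-pu].
By contrast the ERG suffix keeps its initial [b] throughout — that segment must be underlying.
The CAUS suffix is therefore /-pu/ underlyingly, with post-nasal voicing: voiceless stops become voiced after a nasal.

/-pu/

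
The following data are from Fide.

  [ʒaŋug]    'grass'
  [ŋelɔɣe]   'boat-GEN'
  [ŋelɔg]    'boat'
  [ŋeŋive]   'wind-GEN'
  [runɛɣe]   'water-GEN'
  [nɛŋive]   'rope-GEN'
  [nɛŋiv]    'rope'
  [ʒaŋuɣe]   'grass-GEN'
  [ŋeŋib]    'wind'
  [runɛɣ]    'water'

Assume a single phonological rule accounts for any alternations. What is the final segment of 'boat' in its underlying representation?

/g/

'boat' shows [ɣ] ~ [g] at the end of the stem ([ŋelɔɣe] vs [ŋelɔg]).
But 'water' keeps [ɣ] in both environments ([runɛɣe], [runɛɣ]), so there is no rule changing /ɣ/ to [g] in isolation.
The alternation reflects intervocalic spirantization: voiced stops become fricatives between vowels. /g/ is underlying.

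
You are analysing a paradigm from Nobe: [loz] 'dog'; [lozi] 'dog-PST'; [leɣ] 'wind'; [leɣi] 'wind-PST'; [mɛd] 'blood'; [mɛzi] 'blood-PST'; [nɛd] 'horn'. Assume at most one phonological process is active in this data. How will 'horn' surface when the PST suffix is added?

[nɛzi]

The stem for 'blood' ends in [d] in [mɛd] but [z] in [mɛzi].
If /z/ were underlying and a rule turned it into [d] in isolation, 'dog' would also alternate; but it has [z] in both [loz] and [lozi].
Therefore /d/ is basic and [z] is derived by intervocalic spirantization (voiced stops become fricatives between vowels).
The one attested form of 'horn', [nɛd], shows underlying /nɛd/. Applying the same rule between vowels gives [nɛzi].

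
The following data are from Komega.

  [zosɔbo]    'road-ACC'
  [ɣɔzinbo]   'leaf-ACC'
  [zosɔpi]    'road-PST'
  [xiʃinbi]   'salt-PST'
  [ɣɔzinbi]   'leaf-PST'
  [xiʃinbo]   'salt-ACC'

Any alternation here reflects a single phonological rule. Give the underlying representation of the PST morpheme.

/-pi/

The PST suffix surfaces as [-bi] and [-pi], depending on the final segment of the stem.
By contrast the ACC suffix keeps its initial [b] throughout — that segment must be underlying.
The PST suffix is therefore /-pi/ underlyingly, with post-nasal voicing: voiceless stops become voiced after a nasal.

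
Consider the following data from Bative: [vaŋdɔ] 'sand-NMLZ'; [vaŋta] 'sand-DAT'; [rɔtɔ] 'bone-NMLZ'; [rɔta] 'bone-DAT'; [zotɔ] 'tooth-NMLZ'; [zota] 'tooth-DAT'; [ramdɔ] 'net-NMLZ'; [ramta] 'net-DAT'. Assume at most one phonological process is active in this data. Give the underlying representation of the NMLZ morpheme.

/-dɔ/

The NMLZ suffix surfaces as [-dɔ] and [-tɔ], depending on the final segment of the stem.
The DAT suffix, which begins with [t], is invariant after every stem; so [t] is not altered by any rule here.
The NMLZ suffix is therefore /-dɔ/ underlyingly, with post-vocalic devoicing: voiced stops become voiceless after a vowel.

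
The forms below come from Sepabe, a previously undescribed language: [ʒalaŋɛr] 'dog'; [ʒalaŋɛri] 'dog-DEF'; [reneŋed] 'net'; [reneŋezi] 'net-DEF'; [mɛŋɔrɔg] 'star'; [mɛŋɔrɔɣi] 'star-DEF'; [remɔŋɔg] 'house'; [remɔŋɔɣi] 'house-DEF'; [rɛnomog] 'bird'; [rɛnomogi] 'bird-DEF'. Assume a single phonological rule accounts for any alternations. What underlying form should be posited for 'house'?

The stem for 'house' ends in [g] in [remɔŋɔg] but [ɣ] in [remɔŋɔɣi].
Compare 'bird', with invariant [g] in [rɛnomog] and [rɛnomogi]: an analysis with underlying /g/ and a rule producing [ɣ] before the DEF suffix would wrongly predict alternation here too.
The underlying segment must be /ɣ/; voiced fricatives become stops word-finally, yielding [g] there.
So 'house' = /remɔŋɔɣ/.

/remɔŋɔɣ/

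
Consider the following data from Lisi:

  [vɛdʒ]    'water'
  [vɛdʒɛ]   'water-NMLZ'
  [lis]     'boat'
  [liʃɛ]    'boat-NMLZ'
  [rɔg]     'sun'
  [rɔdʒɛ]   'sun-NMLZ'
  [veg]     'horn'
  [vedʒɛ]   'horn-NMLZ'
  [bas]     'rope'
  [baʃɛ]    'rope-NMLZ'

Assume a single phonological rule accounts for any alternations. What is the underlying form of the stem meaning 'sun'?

In [rɔg] and [rɔdʒɛ] the final segment of 'sun' alternates: [g] ~ [dʒ].
But 'water' keeps [dʒ] in both environments ([vɛdʒ], [vɛdʒɛ]), so there is no rule changing /dʒ/ to [g] in isolation.
The alternation reflects palatalization before a front vowel: /g/ and /s/ become palato-alveolar [dʒ] and [ʃ] before a front vowel. /g/ is underlying.

/rɔg/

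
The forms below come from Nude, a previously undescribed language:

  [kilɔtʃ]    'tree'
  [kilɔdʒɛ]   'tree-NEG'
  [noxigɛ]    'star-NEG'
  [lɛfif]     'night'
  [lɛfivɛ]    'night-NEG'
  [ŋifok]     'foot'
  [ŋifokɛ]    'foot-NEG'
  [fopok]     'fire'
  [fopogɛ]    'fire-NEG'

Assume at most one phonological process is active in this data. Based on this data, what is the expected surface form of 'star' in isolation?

[noxik]

The root 'fire' surfaces as [fopok] and [fopogɛ], with a stem-final [k] ~ [g] alternation.
But 'foot' keeps [k] in both environments ([ŋifok], [ŋifokɛ]), so there is no rule changing /k/ to [g] before the NEG suffix.
The alternation reflects word-final obstruent devoicing: voiced obstruents become voiceless word-finally. /g/ is underlying.
From [noxigɛ] the stem 'star' is /noxig/; word-finally this yields [noxik].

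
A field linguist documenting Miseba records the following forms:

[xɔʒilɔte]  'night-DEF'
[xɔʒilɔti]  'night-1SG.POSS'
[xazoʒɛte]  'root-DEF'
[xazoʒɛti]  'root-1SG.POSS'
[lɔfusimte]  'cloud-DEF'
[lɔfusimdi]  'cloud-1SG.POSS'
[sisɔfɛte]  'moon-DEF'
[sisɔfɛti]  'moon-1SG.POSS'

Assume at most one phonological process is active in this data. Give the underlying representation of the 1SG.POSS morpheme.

/-di/

The 1SG.POSS suffix surfaces as [-di] and [-ti], depending on the final segment of the stem.
By contrast the DEF suffix keeps its initial [t] throughout — that segment must be underlying.
The 1SG.POSS suffix is therefore /-di/ underlyingly, with post-vocalic devoicing: voiced stops become voiceless after a vowel.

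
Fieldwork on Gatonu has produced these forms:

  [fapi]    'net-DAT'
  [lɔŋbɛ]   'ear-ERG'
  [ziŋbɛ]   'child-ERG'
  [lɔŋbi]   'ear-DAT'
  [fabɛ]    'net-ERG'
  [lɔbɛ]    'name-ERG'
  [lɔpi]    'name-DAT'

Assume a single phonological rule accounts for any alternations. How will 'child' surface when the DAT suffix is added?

The DAT morpheme has two allomorphs, [-bi] and [-pi].
The ERG suffix, which begins with [b], is invariant after every stem; so [b] is not altered by any rule here.
The DAT suffix is therefore /-pi/ underlyingly, with post-nasal voicing: voiceless stops become voiced after a nasal.
After 'child', which ends in a nasal, the suffix surfaces as [-bi], giving [ziŋbi].

[ziŋbi]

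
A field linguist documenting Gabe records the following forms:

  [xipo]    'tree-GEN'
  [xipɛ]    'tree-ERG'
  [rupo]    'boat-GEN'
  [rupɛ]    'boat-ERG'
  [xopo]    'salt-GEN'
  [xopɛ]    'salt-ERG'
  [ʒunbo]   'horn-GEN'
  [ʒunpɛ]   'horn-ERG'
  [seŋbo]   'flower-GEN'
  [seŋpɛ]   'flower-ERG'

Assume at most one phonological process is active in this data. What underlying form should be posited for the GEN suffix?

The GEN morpheme has two allomorphs, [-bo] and [-po].
By contrast the ERG suffix keeps its initial [p] throughout — that segment must be underlying.
So the underlying form is /-bo/, and voiced stops become voiceless after a vowel.

/-bo/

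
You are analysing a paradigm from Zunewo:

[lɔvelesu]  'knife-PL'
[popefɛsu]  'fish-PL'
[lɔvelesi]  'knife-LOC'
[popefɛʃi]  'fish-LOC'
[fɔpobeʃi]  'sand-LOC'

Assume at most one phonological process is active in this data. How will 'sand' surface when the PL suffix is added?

[fɔpobesu]

'fish' shows [s] ~ [ʃ] at the end of the stem ([popefɛsu] vs [popefɛʃi]).
Compare 'knife', with invariant [s] in [lɔvelesu] and [lɔvelesi]: an analysis with underlying /s/ and a rule producing [ʃ] before the LOC suffix would wrongly predict alternation here too.
The underlying segment must be /ʃ/; palato-alveolar /ʃ/ becomes [s] when no front vowel follows, yielding [s] there.
From [fɔpobeʃi] the stem 'sand' is /fɔpobeʃ/; when no front vowel follows this yields [fɔpobesu].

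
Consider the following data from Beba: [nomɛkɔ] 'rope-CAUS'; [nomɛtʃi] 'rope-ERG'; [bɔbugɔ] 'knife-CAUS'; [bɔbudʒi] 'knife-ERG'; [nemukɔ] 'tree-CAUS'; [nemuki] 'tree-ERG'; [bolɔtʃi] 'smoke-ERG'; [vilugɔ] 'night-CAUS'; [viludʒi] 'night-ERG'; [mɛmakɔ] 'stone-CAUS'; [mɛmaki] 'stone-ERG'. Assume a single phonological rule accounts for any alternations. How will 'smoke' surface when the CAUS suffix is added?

The root 'rope' surfaces as [nomɛkɔ] and [nomɛtʃi], with a stem-final [k] ~ [tʃ] alternation.
If /k/ were underlying and a rule turned it into [tʃ] before the ERG suffix, 'tree' would also alternate; but it has [k] in both [nemukɔ] and [nemuki].
The underlying segment must be /tʃ/; palato-alveolar /tʃ/ and /dʒ/ become [k] and [g] when no front vowel follows, yielding [k] there.
From [bolɔtʃi] the stem 'smoke' is /bolɔtʃ/; when no front vowel follows this yields [bolɔkɔ].

[bolɔkɔ]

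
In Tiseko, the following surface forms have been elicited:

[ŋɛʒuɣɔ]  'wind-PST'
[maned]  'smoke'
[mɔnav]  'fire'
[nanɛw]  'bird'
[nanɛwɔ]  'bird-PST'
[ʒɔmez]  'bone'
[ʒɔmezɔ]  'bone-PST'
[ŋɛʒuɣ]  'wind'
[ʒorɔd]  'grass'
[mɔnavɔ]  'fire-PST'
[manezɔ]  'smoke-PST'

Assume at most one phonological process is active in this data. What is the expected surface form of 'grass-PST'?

[ʒorɔzɔ]

In [manezɔ] and [maned] the final segment of 'smoke' alternates: [z] ~ [d].
But 'bone' keeps [z] in both environments ([ʒɔmezɔ], [ʒɔmez]), so there is no rule changing /z/ to [d] in isolation.
Therefore /d/ is basic and [z] is derived by intervocalic spirantization (voiced stops become fricatives between vowels).
The one attested form of 'grass', [ʒorɔd], shows underlying /ʒorɔd/. Applying the same rule between vowels gives [ʒorɔzɔ].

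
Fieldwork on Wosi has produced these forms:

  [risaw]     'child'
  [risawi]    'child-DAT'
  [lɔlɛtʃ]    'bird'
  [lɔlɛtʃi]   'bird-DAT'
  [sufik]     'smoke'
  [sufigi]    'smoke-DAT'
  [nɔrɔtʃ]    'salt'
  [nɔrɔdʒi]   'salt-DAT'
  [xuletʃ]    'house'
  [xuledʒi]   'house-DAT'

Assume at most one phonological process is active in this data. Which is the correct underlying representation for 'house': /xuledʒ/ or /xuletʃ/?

In [xuletʃ] and [xuledʒi] the final segment of 'house' alternates: [tʃ] ~ [dʒ].
But 'bird' keeps [tʃ] in both environments ([lɔlɛtʃ], [lɔlɛtʃi]), so there is no rule changing /tʃ/ to [dʒ] before the DAT suffix.
The alternation reflects word-final obstruent devoicing: voiced obstruents become voiceless word-finally. /dʒ/ is underlying.

/xuledʒ/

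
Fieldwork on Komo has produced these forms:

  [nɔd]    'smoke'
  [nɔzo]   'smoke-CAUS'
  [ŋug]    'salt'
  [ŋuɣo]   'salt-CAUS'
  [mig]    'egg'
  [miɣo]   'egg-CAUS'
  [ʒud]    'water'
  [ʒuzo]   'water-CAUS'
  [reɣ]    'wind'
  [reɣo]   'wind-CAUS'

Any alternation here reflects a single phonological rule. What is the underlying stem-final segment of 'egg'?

/g/

The root 'egg' surfaces as [mig] and [miɣo], with a stem-final [g] ~ [ɣ] alternation.
Compare 'wind', with invariant [ɣ] in [reɣ] and [reɣo]: an analysis with underlying /ɣ/ and a rule producing [g] in isolation would wrongly predict alternation here too.
So /g/ is underlying, and a rule of intervocalic spirantization — voiced stops become fricatives between vowels — gives [ɣ].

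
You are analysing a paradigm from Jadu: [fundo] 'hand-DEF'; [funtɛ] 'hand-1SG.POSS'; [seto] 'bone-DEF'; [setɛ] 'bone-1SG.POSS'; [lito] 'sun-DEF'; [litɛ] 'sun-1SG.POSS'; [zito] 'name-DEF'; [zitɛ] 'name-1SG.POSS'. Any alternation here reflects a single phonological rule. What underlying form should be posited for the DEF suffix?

/-do/

The DEF morpheme has two allomorphs, [-do] and [-to].
By contrast the 1SG.POSS suffix keeps its initial [t] throughout — that segment must be underlying.
The DEF suffix is therefore /-do/ underlyingly, with post-vocalic devoicing: voiced stops become voiceless after a vowel.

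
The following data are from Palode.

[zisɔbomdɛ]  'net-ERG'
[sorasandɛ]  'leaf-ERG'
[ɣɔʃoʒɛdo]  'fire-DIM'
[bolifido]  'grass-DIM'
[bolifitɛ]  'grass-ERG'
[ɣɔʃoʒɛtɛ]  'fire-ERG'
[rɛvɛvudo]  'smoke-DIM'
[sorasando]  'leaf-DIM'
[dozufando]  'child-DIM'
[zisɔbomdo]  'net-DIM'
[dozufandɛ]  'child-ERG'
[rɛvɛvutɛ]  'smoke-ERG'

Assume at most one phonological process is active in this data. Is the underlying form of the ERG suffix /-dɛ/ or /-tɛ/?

/-tɛ/

The ERG suffix surfaces as [-dɛ] and [-tɛ], depending on the final segment of the stem.
By contrast the DIM suffix keeps its initial [d] throughout — that segment must be underlying.
The ERG suffix is therefore /-tɛ/ underlyingly, with post-nasal voicing: voiceless stops become voiced after a nasal.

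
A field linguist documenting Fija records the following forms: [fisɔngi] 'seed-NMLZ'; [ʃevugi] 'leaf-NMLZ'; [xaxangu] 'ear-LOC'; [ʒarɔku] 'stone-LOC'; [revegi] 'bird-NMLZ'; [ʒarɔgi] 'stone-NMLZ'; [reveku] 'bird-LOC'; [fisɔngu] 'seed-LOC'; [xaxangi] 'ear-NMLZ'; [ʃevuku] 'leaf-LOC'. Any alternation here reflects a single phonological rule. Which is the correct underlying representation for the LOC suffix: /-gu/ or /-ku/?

/-ku/

The LOC suffix surfaces as [-gu] and [-ku], depending on the final segment of the stem.
By contrast the NMLZ suffix keeps its initial [g] throughout — that segment must be underlying.
So the underlying form is /-ku/, and voiceless stops become voiced after a nasal.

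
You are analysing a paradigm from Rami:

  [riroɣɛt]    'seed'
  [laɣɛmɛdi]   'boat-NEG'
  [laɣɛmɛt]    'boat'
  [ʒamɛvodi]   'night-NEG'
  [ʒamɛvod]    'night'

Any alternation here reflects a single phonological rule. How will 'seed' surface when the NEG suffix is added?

In [laɣɛmɛdi] and [laɣɛmɛt] the final segment of 'boat' alternates: [d] ~ [t].
If /d/ were underlying and a rule turned it into [t] in isolation, 'night' would also alternate; but it has [d] in both [ʒamɛvodi] and [ʒamɛvod].
The underlying segment must be /t/; voiceless stops become voiced between vowels, yielding [d] there.
From [riroɣɛt] the stem 'seed' is /riroɣɛt/; between vowels this yields [riroɣɛdi].

[riroɣɛdi]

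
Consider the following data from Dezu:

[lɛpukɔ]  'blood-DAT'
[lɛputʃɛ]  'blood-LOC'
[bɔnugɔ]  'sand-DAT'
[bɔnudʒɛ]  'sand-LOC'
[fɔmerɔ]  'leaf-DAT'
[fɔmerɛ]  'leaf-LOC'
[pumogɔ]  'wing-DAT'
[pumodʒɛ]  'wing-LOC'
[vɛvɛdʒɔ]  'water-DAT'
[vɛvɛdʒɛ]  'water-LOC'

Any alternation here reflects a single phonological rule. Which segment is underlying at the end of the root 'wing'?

The stem for 'wing' ends in [g] in [pumogɔ] but [dʒ] in [pumodʒɛ].
If /dʒ/ were underlying and a rule turned it into [g] before the DAT suffix, 'water' would also alternate; but it has [dʒ] in both [vɛvɛdʒɔ] and [vɛvɛdʒɛ].
Therefore /g/ is basic and [dʒ] is derived by palatalization before a front vowel (/k/ and /g/ become palato-alveolar [tʃ] and [dʒ] before a front vowel).

/g/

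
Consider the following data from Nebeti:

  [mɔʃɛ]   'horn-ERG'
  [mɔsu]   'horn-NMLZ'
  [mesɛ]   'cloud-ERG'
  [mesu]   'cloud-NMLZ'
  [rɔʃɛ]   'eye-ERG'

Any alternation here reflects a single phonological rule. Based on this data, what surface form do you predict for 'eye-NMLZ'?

[rɔsu]

The stem for 'horn' ends in [ʃ] in [mɔʃɛ] but [s] in [mɔsu].
Compare 'cloud', with invariant [s] in [mesɛ] and [mesu]: an analysis with underlying /s/ and a rule producing [ʃ] before the ERG suffix would wrongly predict alternation here too.
So /ʃ/ is underlying, and a rule of depalatalization — palato-alveolar /ʃ/ becomes [s] when no front vowel follows — gives [s].
From [rɔʃɛ] the stem 'eye' is /rɔʃ/; when no front vowel follows this yields [rɔsu].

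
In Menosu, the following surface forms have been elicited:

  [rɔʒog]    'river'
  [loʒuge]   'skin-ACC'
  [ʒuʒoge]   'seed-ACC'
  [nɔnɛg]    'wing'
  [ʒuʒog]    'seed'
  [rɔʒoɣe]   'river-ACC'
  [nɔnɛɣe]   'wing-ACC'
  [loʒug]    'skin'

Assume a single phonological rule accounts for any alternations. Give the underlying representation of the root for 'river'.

/rɔʒoɣ/

In [rɔʒoɣe] and [rɔʒog] the final segment of 'river' alternates: [ɣ] ~ [g].
Compare 'seed', with invariant [g] in [ʒuʒoge] and [ʒuʒog]: an analysis with underlying /g/ and a rule producing [ɣ] before the ACC suffix would wrongly predict alternation here too.
Therefore /ɣ/ is basic and [g] is derived by word-final hardening (voiced fricatives become stops word-finally).
The underlying form of 'river' is therefore /rɔʒoɣ/.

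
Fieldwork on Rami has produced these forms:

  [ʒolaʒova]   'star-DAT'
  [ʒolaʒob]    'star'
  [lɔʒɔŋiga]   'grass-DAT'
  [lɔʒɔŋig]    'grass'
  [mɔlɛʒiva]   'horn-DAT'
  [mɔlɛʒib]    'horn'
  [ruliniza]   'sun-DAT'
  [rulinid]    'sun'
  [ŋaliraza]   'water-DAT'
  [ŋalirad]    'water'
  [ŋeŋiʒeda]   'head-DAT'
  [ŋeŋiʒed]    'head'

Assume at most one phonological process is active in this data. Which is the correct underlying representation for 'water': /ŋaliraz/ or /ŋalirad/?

'water' shows [z] ~ [d] at the end of the stem ([ŋaliraza] vs [ŋalirad]).
The stem 'head' ([ŋeŋiʒeda], [ŋeŋiʒed]) shows [d] unchanged in both environments, so [d] cannot be basic with [z] derived before the DAT suffix.
So /z/ is underlying, and a rule of word-final hardening — voiced fricatives become stops word-finally — gives [d].

/ŋaliraz/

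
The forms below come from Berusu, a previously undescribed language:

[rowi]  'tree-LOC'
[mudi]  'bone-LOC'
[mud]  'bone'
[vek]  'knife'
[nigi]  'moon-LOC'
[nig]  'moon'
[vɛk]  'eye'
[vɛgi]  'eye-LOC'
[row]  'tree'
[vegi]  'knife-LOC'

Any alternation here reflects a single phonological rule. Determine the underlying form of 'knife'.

/vek/

'knife' shows [k] ~ [g] at the end of the stem ([vek] vs [vegi]).
The stem 'moon' ([nig], [nigi]) shows [g] unchanged in both environments, so [g] cannot be basic with [k] derived in isolation.
The underlying segment must be /k/; voiceless stops become voiced between vowels, yielding [g] there.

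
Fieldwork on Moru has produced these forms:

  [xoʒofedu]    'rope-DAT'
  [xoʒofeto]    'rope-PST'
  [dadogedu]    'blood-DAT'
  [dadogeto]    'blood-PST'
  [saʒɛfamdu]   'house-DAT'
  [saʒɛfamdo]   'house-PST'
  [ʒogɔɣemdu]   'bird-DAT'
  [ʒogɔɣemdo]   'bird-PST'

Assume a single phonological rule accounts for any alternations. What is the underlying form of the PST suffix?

/-to/

The PST morpheme has two allomorphs, [-do] and [-to].
The DAT suffix, which begins with [d], is invariant after every stem; so [d] is not altered by any rule here.
The PST suffix is therefore /-to/ underlyingly, with post-nasal voicing: voiceless stops become voiced after a nasal.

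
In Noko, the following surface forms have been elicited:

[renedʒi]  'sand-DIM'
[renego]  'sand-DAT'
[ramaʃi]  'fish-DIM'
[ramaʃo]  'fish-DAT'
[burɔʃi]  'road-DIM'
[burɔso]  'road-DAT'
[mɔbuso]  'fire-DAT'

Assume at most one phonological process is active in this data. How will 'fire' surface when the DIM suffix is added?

The stem for 'road' ends in [ʃ] in [burɔʃi] but [s] in [burɔso].
The stem 'fish' ([ramaʃi], [ramaʃo]) shows [ʃ] unchanged in both environments, so [ʃ] cannot be basic with [s] derived before the DAT suffix.
Therefore /s/ is basic and [ʃ] is derived by palatalization before a front vowel (/g/ and /s/ become palato-alveolar [dʒ] and [ʃ] before a front vowel).
The one attested form of 'fire', [mɔbuso], shows underlying /mɔbus/. Applying the same rule before a front vowel gives [mɔbuʃi].

[mɔbuʃi]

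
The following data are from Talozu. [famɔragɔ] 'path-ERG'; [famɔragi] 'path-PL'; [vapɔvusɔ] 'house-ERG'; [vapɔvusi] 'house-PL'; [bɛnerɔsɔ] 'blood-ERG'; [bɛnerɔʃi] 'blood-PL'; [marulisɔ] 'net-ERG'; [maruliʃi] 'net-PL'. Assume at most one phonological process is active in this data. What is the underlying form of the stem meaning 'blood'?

The root 'blood' surfaces as [bɛnerɔsɔ] and [bɛnerɔʃi], with a stem-final [s] ~ [ʃ] alternation.
If /s/ were underlying and a rule turned it into [ʃ] before the PL suffix, 'house' would also alternate; but it has [s] in both [vapɔvusɔ] and [vapɔvusi].
So /ʃ/ is underlying, and a rule of depalatalization — palato-alveolar /ʃ/ becomes [s] when no front vowel follows — gives [s].

/bɛnerɔʃ/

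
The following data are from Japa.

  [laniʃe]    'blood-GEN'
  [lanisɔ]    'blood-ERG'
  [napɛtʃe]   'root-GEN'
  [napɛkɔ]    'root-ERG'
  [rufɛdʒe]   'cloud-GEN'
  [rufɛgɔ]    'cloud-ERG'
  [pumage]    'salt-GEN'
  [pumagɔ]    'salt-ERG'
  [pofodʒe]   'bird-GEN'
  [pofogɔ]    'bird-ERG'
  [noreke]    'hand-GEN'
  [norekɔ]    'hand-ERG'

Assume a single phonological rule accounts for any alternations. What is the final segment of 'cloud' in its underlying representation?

/dʒ/

'cloud' shows [dʒ] ~ [g] at the end of the stem ([rufɛdʒe] vs [rufɛgɔ]).
The stem 'salt' ([pumage], [pumagɔ]) shows [g] unchanged in both environments, so [g] cannot be basic with [dʒ] derived before the GEN suffix.
Therefore /dʒ/ is basic and [g] is derived by depalatalization (palato-alveolar /tʃ/, /dʒ/ and /ʃ/ become [k], [g] and [s] when no front vowel follows).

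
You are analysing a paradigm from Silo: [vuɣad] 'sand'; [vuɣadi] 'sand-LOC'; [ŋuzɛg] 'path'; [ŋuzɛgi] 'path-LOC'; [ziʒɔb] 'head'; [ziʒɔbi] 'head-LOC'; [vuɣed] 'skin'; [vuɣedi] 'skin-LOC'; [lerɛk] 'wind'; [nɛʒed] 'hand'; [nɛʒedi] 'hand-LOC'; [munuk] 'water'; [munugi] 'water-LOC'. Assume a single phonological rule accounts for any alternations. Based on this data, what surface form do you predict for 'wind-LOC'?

The root 'water' surfaces as [munuk] and [munugi], with a stem-final [k] ~ [g] alternation.
The stem 'path' ([ŋuzɛg], [ŋuzɛgi]) shows [g] unchanged in both environments, so [g] cannot be basic with [k] derived in isolation.
Therefore /k/ is basic and [g] is derived by intervocalic voicing (voiceless stops become voiced between vowels).
From [lerɛk] the stem 'wind' is /lerɛk/; between vowels this yields [lerɛgi].

[lerɛgi]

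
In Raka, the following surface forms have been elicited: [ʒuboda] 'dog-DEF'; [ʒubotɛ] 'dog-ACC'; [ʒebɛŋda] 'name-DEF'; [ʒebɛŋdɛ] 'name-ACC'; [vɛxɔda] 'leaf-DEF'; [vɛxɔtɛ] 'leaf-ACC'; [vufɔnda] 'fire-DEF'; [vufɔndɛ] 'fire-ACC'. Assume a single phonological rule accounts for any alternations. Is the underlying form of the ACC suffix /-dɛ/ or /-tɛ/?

The ACC morpheme has two allomorphs, [-dɛ] and [-tɛ].
The DEF suffix, which begins with [d], is invariant after every stem; so [d] is not altered by any rule here.
The ACC suffix is therefore /-tɛ/ underlyingly, with post-nasal voicing: voiceless stops become voiced after a nasal.

/-tɛ/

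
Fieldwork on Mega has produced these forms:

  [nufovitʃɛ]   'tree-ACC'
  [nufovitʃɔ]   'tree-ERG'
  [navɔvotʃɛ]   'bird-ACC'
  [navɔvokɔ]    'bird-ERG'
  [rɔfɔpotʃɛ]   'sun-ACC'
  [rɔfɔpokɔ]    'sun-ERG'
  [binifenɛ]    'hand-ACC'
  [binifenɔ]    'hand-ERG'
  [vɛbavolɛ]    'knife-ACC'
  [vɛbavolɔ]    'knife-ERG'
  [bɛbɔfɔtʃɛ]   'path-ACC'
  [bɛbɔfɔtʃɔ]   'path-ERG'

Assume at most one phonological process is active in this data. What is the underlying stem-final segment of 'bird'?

/k/

The root 'bird' surfaces as [navɔvotʃɛ] and [navɔvokɔ], with a stem-final [tʃ] ~ [k] alternation.
Compare 'path', with invariant [tʃ] in [bɛbɔfɔtʃɛ] and [bɛbɔfɔtʃɔ]: an analysis with underlying /tʃ/ and a rule producing [k] before the ERG suffix would wrongly predict alternation here too.
The underlying segment must be /k/; /k/ becomes palato-alveolar [tʃ] before a front vowel, yielding [tʃ] there.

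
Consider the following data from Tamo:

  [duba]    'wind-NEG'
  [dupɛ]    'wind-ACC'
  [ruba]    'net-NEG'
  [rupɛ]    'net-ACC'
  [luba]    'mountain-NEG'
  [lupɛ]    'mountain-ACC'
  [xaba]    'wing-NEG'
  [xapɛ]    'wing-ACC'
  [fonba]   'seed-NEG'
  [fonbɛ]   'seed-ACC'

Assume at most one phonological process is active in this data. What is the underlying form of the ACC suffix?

/-pɛ/

The ACC suffix surfaces as [-bɛ] and [-pɛ], depending on the final segment of the stem.
By contrast the NEG suffix keeps its initial [b] throughout — that segment must be underlying.
The ACC suffix is therefore /-pɛ/ underlyingly, with post-nasal voicing: voiceless stops become voiced after a nasal.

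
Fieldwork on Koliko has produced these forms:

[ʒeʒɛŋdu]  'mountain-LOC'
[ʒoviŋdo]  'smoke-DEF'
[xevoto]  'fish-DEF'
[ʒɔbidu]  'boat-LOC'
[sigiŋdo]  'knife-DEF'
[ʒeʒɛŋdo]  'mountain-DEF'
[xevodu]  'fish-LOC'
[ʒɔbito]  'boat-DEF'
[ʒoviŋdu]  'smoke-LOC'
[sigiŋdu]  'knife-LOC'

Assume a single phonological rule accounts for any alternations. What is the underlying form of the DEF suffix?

The DEF morpheme has two allomorphs, [-do] and [-to].
By contrast the LOC suffix keeps its initial [d] throughout — that segment must be underlying.
So the underlying form is /-to/, and voiceless stops become voiced after a nasal.

/-to/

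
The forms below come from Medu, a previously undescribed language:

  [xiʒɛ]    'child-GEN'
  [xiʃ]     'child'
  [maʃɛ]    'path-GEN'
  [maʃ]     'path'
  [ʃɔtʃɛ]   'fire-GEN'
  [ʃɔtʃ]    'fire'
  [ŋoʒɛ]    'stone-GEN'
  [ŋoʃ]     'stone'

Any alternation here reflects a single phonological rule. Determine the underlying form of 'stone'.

The stem for 'stone' ends in [ʒ] in [ŋoʒɛ] but [ʃ] in [ŋoʃ].
If /ʃ/ were underlying and a rule turned it into [ʒ] before the GEN suffix, 'path' would also alternate; but it has [ʃ] in both [maʃɛ] and [maʃ].
The alternation reflects word-final obstruent devoicing: voiced obstruents become voiceless word-finally. /ʒ/ is underlying.

/ŋoʒ/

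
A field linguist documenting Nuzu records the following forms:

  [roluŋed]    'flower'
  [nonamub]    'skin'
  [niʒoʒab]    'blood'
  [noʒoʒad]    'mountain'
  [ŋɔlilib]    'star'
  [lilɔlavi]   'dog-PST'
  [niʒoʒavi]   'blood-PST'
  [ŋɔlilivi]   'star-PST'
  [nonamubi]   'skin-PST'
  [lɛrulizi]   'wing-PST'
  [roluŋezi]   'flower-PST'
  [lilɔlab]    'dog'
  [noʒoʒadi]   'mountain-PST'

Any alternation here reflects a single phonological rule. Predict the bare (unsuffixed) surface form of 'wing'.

[lɛrulid]

'flower' shows [z] ~ [d] at the end of the stem ([roluŋezi] vs [roluŋed]).
If /d/ were underlying and a rule turned it into [z] before the PST suffix, 'mountain' would also alternate; but it has [d] in both [noʒoʒadi] and [noʒoʒad].
So /z/ is underlying, and a rule of word-final hardening — voiced fricatives become stops word-finally — gives [d].
The one attested form of 'wing', [lɛrulizi], shows underlying /lɛruliz/. Applying the same rule word-finally gives [lɛrulid].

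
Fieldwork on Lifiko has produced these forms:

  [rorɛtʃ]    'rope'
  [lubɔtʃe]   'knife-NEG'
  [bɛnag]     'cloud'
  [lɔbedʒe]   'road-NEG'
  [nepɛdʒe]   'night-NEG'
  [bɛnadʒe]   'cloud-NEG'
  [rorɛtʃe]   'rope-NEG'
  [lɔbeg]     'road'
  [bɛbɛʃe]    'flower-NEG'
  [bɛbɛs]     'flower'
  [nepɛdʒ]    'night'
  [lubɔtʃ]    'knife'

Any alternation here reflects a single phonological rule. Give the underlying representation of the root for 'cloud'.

'cloud' shows [dʒ] ~ [g] at the end of the stem ([bɛnadʒe] vs [bɛnag]).
The stem 'night' ([nepɛdʒe], [nepɛdʒ]) shows [dʒ] unchanged in both environments, so [dʒ] cannot be basic with [g] derived in isolation.
The underlying segment must be /g/; /g/ and /s/ become palato-alveolar [dʒ] and [ʃ] before a front vowel, yielding [dʒ] there.

/bɛnag/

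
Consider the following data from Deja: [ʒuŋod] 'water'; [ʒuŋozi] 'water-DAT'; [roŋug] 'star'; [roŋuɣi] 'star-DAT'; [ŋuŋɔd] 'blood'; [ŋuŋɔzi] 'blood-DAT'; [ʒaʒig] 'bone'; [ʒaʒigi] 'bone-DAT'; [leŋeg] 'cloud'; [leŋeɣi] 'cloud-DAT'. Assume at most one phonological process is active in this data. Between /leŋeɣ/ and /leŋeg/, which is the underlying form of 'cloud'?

In [leŋeg] and [leŋeɣi] the final segment of 'cloud' alternates: [g] ~ [ɣ].
Compare 'bone', with invariant [g] in [ʒaʒig] and [ʒaʒigi]: an analysis with underlying /g/ and a rule producing [ɣ] before the DAT suffix would wrongly predict alternation here too.
Therefore /ɣ/ is basic and [g] is derived by word-final hardening (voiced fricatives become stops word-finally).

/leŋeɣ/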